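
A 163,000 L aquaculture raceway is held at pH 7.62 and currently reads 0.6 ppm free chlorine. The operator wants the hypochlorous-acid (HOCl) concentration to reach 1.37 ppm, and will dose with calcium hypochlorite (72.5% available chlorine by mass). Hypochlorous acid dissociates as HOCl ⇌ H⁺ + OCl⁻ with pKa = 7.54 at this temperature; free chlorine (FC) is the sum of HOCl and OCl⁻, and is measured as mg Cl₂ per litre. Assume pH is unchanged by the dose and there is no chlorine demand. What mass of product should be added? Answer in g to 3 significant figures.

[OCl⁻]/[HOCl] = 10^(pH − pKa) = 10^(7.62 − 7.54) = 1.202; fraction as HOCl = 1/(1 + 1.202) = 0.4541.
Free chlorine required for 1.37 ppm HOCl: 1.37 / 0.4541 = 3.017 ppm.
FC to add: 3.017 − 0.6 = 2.417 mg/L as Cl₂.
Cl₂ equivalent: 2.417 mg/L × 163,000 L = 394 g.
Product at 72.5% available Cl: 394 / 0.725 = 543.4 g.

543 g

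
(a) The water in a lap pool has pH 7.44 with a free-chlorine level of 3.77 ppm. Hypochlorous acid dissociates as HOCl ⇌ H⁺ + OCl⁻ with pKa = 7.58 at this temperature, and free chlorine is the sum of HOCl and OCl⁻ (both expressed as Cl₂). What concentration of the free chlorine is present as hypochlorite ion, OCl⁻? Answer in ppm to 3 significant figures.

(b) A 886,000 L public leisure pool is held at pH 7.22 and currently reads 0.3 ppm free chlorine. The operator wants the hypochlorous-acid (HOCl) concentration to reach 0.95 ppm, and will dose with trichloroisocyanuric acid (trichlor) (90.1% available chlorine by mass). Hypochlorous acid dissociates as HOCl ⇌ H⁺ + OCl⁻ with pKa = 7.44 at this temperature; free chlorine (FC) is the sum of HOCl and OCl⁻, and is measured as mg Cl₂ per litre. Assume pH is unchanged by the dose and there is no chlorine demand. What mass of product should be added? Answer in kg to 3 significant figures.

(a) 1.58 ppm; (b) 1.20 kg

(a) [OCl⁻]/[HOCl] = 10^(pH − pKa) = 10^(7.44 − 7.58) = 10^-0.14 = 0.7244.
(a) Fraction as HOCl = 1 / (1 + 0.7244) = 0.5799.
(a) OCl⁻ = (1 − 0.5799) × 3.77 ppm = 1.584 ppm.

(b) [OCl⁻]/[HOCl] = 10^(pH − pKa) = 10^(7.22 − 7.44) = 0.6026; fraction as HOCl = 1/(1 + 0.6026) = 0.624.
(b) Free chlorine required for 0.95 ppm HOCl: 0.95 / 0.624 = 1.522 ppm.
(b) FC to add: 1.522 − 0.3 = 1.222 mg/L as Cl₂.
(b) Cl₂ equivalent: 1.222 mg/L × 886,000 L = 1083 g.
(b) Product at 90.1% available Cl: 1083 / 0.901 = 1202 g.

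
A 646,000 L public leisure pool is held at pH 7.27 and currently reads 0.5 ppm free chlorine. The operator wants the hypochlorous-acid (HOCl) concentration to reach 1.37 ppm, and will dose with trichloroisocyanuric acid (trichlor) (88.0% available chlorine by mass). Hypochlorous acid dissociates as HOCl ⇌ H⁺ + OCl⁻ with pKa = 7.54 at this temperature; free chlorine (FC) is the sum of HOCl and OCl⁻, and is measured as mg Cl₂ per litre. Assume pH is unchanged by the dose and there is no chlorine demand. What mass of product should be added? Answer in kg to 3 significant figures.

[OCl⁻]/[HOCl] = 10^(pH − pKa) = 10^(7.27 − 7.54) = 0.537; fraction as HOCl = 1/(1 + 0.537) = 0.6506.
Free chlorine required for 1.37 ppm HOCl: 1.37 / 0.6506 = 2.106 ppm.
FC to add: 2.106 − 0.5 = 1.606 mg/L as Cl₂.
Cl₂ equivalent: 1.606 mg/L × 646,000 L = 1037 g.
Product at 88.0% available Cl: 1037 / 0.88 = 1179 g.

1.18 kg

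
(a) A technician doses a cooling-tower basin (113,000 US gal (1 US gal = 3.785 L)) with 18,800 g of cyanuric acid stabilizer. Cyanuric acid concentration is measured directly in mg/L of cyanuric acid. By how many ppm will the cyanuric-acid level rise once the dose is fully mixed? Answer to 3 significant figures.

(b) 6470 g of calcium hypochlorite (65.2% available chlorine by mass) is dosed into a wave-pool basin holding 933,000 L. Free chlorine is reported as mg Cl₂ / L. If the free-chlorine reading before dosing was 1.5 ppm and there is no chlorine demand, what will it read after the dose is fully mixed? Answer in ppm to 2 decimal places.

(a) Volume: 113,000 US gal × 3.785 L/gal = 427,705 L.
(a) Rise: 18,800 g / 427,705 L × 1000 = 43.96 mg/L.

(b) Available chlorine delivered: 6470 g × 0.652 = 4218 g as Cl₂.
(b) Concentration rise: 4218 g / 933,000 L = 4.521 mg/L = 4.52 ppm.
(b) Final FC: 1.5 + 4.52 = 6.02 ppm.

(a) 44.0 ppm; (b) 6.02 ppm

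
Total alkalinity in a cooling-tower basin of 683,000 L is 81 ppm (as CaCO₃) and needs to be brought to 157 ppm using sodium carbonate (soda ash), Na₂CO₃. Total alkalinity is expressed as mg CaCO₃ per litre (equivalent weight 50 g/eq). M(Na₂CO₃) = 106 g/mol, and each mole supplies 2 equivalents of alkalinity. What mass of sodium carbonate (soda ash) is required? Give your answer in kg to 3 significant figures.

55.0 kg

Alkalinity to add: (157 − 81) = 76 mg/L as CaCO₃ × 683,000 L = 51,910 g as CaCO₃.
Equivalents: 51,910 g ÷ 50 g/eq = 1038 eq.
Each mole of Na₂CO₃ supplies 2 eq, so 1038 / 2 = 519.1 mol.
Mass: 519.1 mol × 106 g/mol = 55,020 g.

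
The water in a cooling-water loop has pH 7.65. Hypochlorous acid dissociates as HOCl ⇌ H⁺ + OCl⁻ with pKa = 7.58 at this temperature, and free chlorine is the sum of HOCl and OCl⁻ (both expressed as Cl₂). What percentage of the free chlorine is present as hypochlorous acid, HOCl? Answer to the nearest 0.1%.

[OCl⁻]/[HOCl] = 10^(pH − pKa) = 10^(7.65 − 7.58) = 10^0.07 = 1.175.
Fraction as HOCl = 1 / (1 + 1.175) = 0.4598.

46.0%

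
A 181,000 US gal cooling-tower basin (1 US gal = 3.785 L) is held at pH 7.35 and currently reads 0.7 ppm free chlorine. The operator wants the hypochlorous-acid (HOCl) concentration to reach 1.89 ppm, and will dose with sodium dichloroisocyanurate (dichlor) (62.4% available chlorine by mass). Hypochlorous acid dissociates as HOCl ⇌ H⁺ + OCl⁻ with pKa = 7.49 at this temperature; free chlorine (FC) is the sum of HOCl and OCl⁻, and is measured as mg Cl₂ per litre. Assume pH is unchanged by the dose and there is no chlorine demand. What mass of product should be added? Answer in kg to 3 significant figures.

2.81 kg

Volume: 181,000 US gal × 3.785 L/gal = 685,085 L.
[OCl⁻]/[HOCl] = 10^(pH − pKa) = 10^(7.35 − 7.49) = 0.7244; fraction as HOCl = 1/(1 + 0.7244) = 0.5799.
Free chlorine required for 1.89 ppm HOCl: 1.89 / 0.5799 = 3.259 ppm.
FC to add: 3.259 − 0.7 = 2.559 mg/L as Cl₂.
Cl₂ equivalent: 2.559 mg/L × 685,085 L = 1753 g.
Product at 62.4% available Cl: 1753 / 0.624 = 2810 g.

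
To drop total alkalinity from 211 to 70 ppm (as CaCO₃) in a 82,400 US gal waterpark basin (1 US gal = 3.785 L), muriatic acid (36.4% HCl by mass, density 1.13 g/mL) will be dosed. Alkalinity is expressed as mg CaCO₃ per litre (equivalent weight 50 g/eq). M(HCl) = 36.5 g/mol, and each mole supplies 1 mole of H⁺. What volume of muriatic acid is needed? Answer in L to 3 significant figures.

78.0 L

Volume: 82,400 US gal × 3.785 L/gal = 311,884 L.
Alkalinity to neutralize: (211 − 70) = 141 mg/L as CaCO₃ × 311,884 L = 43,980 g as CaCO₃.
Equivalents of H⁺ required: 43,980 ÷ 50 g/eq = 879.5 eq = 879.5 mol HCl.
Mass of HCl: 879.5 × 36.5 = 32,100 g.
Mass of 36.4% solution: 32,100 / 0.364 = 88,190 g.
Volume: 88,190 g ÷ 1.13 g/mL = 78,050 mL.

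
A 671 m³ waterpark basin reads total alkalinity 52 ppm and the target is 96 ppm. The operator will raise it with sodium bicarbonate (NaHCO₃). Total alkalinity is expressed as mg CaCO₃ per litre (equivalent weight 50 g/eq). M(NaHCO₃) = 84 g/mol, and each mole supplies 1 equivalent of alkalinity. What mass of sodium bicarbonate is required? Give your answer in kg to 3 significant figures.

49.6 kg

Volume: 671 m³ = 671,000 L.
Alkalinity to add: (96 − 52) = 44 mg/L as CaCO₃ × 671,000 L = 29,520 g as CaCO₃.
Equivalents: 29,520 g ÷ 50 g/eq = 590.5 eq.
NaHCO₃ supplies 1 eq per mole → 590.5 mol.
Mass: 590.5 mol × 84 g/mol = 49,600 g.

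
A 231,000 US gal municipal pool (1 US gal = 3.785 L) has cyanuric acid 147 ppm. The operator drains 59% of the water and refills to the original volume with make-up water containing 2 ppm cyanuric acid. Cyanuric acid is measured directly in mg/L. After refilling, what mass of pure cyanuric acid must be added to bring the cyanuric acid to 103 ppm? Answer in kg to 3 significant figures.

36.3 kg

Volume: 231,000 US gal × 3.785 L/gal = 874,335 L.
After draining 59% and refilling: 147 × 0.41 + 2 × 0.59 = 61.45 ppm.
Deficit to target: 103 − 61.45 = 41.55 mg/L.
Mass: 41.55 mg/L × 874,335 L = 36,330 g cyanuric acid.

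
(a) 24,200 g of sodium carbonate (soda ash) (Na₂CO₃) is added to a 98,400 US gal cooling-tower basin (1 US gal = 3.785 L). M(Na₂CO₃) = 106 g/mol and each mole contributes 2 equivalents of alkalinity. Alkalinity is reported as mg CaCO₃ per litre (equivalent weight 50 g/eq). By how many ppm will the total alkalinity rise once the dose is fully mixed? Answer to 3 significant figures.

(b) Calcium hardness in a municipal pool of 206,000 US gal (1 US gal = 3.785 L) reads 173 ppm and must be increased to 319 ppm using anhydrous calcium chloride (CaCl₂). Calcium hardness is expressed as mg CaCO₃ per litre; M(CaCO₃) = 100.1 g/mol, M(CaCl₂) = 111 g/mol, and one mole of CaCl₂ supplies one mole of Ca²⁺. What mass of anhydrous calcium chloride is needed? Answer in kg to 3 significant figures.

(a) Volume: 98,400 US gal × 3.785 L/gal = 372,444 L.
(a) Moles of Na₂CO₃: 24,200 g ÷ 106 g/mol = 228.3 mol → 456.6 eq of alkalinity.
(a) As CaCO₃: 456.6 eq × 50 g/eq = 22,830 g.
(a) Rise: 22,830 g / 372,444 L × 1000 = 61.3 mg/L.

(b) Volume: 206,000 US gal × 3.785 L/gal = 779,710 L.
(b) Hardness to add: (319 − 173) = 146 mg/L as CaCO₃ × 779,710 L = 113,800 g as CaCO₃.
(b) Moles of Ca²⁺ (1 mol Ca²⁺ ≡ 1 mol CaCO₃): 113,800 / 100.1 g/mol = 1137 mol.
(b) Mass of CaCl₂: 1137 × 111 = 126,200 g.

(a) 61.3 ppm; (b) 126 kg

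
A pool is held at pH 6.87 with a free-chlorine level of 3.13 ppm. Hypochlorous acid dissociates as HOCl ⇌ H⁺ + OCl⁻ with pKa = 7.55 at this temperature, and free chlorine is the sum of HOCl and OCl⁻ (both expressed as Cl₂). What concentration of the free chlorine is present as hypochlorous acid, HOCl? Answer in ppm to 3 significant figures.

[OCl⁻]/[HOCl] = 10^(pH − pKa) = 10^(6.87 − 7.55) = 10^-0.68 = 0.2089.
Fraction as HOCl = 1 / (1 + 0.2089) = 0.8272.
HOCl = 0.8272 × 3.13 ppm = 2.589 ppm.

2.59 ppm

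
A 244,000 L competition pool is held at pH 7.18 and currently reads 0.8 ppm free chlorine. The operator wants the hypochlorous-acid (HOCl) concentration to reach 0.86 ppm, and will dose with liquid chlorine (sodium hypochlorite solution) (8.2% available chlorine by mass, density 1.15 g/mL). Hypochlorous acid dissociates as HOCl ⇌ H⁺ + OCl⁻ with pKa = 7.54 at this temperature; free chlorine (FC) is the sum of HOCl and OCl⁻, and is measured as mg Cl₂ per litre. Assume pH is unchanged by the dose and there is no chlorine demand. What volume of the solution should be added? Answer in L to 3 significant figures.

1.13 L

[OCl⁻]/[HOCl] = 10^(pH − pKa) = 10^(7.18 − 7.54) = 0.4365; fraction as HOCl = 1/(1 + 0.4365) = 0.6961.
Free chlorine required for 0.86 ppm HOCl: 0.86 / 0.6961 = 1.235 ppm.
FC to add: 1.235 − 0.8 = 0.4354 mg/L as Cl₂.
Cl₂ equivalent: 0.4354 mg/L × 244,000 L = 106.2 g.
Product at 8.2% available Cl: 106.2 / 0.082 = 1296 g.
Volume: 1296 g ÷ 1.15 g/mL = 1127 mL.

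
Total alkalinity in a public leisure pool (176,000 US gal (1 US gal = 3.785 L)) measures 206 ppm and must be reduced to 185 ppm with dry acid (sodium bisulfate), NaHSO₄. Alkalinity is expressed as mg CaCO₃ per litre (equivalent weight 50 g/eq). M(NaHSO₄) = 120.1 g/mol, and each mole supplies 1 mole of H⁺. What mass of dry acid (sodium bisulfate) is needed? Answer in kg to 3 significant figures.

33.6 kg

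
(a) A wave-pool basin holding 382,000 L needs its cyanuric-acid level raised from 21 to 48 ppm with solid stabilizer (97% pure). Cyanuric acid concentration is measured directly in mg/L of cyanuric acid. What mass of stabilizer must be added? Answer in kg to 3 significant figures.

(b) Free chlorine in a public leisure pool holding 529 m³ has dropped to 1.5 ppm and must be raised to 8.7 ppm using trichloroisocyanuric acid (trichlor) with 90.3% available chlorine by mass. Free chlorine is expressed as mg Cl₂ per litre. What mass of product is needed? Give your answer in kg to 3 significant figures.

(a) CYA to add: (48 − 21) = 27 mg/L × 382,000 L = 10,310 g cyanuric acid.
(a) At 97% purity: 10,310 / 0.97 = 10,630 g product.

(b) Volume: 529 m³ = 529,000 L.
(b) Chlorine deficit: 8.7 − 1.5 = 7.2 ppm = 7.2 mg/L as Cl₂.
(b) Cl₂ equivalent needed: 7.2 mg/L × 529,000 L = 3,809,000 mg = 3809 g.
(b) Product at 90.3% available chlorine: 3809 / 0.903 = 4218 g.

(a) 10.6 kg; (b) 4.22 kg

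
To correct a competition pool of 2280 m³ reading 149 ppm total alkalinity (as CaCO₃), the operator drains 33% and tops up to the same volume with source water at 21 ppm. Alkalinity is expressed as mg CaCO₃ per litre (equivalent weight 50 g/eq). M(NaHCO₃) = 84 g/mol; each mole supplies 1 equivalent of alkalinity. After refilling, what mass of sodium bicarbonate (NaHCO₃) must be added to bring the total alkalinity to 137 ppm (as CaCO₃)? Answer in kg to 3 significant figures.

Volume: 2280 m³ = 2,280,000 L.
After draining 33% and refilling: 149 × 0.67 + 21 × 0.33 = 106.76 ppm.
Deficit to target: 137 − 106.76 = 30.24 mg/L.
As CaCO₃: 30.24 mg/L × 2,280,000 L = 68,950 g; ÷ 50 g/eq ÷ 1 = 1379 mol NaHCO₃.
Mass: 1379 × 84 = 115,800 g.

116 kg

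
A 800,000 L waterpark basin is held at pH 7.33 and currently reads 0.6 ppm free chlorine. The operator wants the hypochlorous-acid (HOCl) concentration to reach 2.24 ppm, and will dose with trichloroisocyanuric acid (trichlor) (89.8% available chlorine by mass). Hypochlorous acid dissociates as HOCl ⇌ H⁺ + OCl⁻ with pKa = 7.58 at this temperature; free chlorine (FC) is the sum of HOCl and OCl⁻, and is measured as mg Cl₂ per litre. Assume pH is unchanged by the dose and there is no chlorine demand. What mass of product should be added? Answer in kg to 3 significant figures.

[OCl⁻]/[HOCl] = 10^(pH − pKa) = 10^(7.33 − 7.58) = 0.5623; fraction as HOCl = 1/(1 + 0.5623) = 0.6401.
Free chlorine required for 2.24 ppm HOCl: 2.24 / 0.6401 = 3.5 ppm.
FC to add: 3.5 − 0.6 = 2.9 mg/L as Cl₂.
Cl₂ equivalent: 2.9 mg/L × 800,000 L = 2320 g.
Product at 89.8% available Cl: 2320 / 0.898 = 2583 g.

2.58 kg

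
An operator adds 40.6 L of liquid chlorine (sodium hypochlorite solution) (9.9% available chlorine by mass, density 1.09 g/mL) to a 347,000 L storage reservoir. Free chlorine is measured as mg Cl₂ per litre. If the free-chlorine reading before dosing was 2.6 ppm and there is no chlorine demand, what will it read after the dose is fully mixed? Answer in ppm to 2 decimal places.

15.23 ppm

Mass of solution: 40.6 L × 1000 mL/L × 1.09 g/mL = 44,250 g.
Available chlorine delivered: 44,250 g × 0.099 = 4381 g as Cl₂.
Concentration rise: 4381 g / 347,000 L = 12.63 mg/L = 12.63 ppm.
Final FC: 2.6 + 12.63 = 15.23 ppm.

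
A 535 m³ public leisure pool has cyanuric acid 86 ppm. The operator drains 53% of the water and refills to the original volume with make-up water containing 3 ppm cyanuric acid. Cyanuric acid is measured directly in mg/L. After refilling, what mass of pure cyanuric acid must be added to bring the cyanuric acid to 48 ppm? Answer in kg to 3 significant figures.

3.20 kg

Volume: 535 m³ = 535,000 L.
After draining 53% and refilling: 86 × 0.47 + 3 × 0.53 = 42.01 ppm.
Deficit to target: 48 − 42.01 = 5.99 mg/L.
Mass: 5.99 mg/L × 535,000 L = 3205 g cyanuric acid.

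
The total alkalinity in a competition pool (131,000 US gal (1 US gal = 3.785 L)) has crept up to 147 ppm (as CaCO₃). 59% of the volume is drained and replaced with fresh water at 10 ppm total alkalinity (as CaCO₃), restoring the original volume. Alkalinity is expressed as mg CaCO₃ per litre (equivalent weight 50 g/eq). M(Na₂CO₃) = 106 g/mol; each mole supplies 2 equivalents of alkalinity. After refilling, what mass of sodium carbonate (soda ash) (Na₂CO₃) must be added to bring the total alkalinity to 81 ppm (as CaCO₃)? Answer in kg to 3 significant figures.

Volume: 131,000 US gal × 3.785 L/gal = 495,835 L.
After draining 59% and refilling: 147 × 0.41 + 10 × 0.59 = 66.17 ppm.
Deficit to target: 81 − 66.17 = 14.83 mg/L.
As CaCO₃: 14.83 mg/L × 495,835 L = 7353 g; ÷ 50 g/eq ÷ 2 = 73.53 mol Na₂CO₃.
Mass: 73.53 × 106 = 7794 g.

7.79 kg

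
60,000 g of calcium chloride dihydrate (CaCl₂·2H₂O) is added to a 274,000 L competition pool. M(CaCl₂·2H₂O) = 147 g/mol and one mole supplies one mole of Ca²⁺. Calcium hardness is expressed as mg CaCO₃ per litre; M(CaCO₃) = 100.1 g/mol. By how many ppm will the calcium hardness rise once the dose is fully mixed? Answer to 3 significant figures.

149 ppm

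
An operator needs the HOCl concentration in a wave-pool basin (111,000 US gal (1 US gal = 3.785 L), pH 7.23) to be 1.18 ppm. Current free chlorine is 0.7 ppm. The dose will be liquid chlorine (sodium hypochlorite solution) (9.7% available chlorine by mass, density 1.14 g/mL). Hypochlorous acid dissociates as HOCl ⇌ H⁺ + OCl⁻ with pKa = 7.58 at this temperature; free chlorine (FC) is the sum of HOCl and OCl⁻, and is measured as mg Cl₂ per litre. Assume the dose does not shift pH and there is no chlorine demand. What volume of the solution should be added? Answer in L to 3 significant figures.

3.83 L

Volume: 111,000 US gal × 3.785 L/gal = 420,135 L.
[OCl⁻]/[HOCl] = 10^(pH − pKa) = 10^(7.23 − 7.58) = 0.4467; fraction as HOCl = 1/(1 + 0.4467) = 0.6912.
Free chlorine required for 1.18 ppm HOCl: 1.18 / 0.6912 = 1.707 ppm.
FC to add: 1.707 − 0.7 = 1.007 mg/L as Cl₂.
Cl₂ equivalent: 1.007 mg/L × 420,135 L = 423.1 g.
Product at 9.7% available Cl: 423.1 / 0.097 = 4362 g.
Volume: 4362 g ÷ 1.14 g/mL = 3826 mL.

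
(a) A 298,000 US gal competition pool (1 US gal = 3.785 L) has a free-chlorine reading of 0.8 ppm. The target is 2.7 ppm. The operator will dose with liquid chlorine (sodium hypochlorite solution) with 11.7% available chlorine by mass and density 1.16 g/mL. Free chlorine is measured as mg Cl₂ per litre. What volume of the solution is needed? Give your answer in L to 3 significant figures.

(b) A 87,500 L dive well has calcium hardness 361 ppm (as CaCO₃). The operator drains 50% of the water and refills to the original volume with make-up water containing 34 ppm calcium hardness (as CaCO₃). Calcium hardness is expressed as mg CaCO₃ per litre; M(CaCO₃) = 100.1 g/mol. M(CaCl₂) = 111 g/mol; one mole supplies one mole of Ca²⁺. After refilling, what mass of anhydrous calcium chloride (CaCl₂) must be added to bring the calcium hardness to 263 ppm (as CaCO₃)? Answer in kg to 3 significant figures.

(a) 15.8 L; (b) 6.36 kg

(a) Volume: 298,000 US gal × 3.785 L/gal = 1,127,930 L.
(a) Chlorine deficit: 2.7 − 0.8 = 1.9 ppm = 1.9 mg/L as Cl₂.
(a) Cl₂ equivalent needed: 1.9 mg/L × 1,127,930 L = 2,143,000 mg = 2143 g.
(a) Product at 11.7% available chlorine: 2143 / 0.117 = 18,320 g.
(a) Volume at density 1.16 g/mL: 18,320 g ÷ 1.16 g/mL = 15,790 mL.

(b) After draining 50% and refilling: 361 × 0.50 + 34 × 0.50 = 197.5 ppm.
(b) Deficit to target: 263 − 197.5 = 65.5 mg/L.
(b) As CaCO₃: 65.5 mg/L × 87,500 L = 5731 g; ÷ 100.1 = 57.26 mol Ca²⁺.
(b) Mass: 57.26 × 111 = 6355 g.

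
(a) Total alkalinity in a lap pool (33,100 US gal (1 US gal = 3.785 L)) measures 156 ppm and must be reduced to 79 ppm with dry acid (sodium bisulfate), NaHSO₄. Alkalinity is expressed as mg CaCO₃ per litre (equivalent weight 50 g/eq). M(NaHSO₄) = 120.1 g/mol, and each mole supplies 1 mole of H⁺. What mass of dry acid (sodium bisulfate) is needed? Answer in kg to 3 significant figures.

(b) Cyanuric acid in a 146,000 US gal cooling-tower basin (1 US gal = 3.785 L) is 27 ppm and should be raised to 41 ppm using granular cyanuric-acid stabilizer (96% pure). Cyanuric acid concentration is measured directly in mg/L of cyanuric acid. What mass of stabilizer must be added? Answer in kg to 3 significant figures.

(a) 23.2 kg; (b) 8.06 kg

(a) Volume: 33,100 US gal × 3.785 L/gal = 125,284 L.
(a) Alkalinity to neutralize: (156 − 79) = 77 mg/L as CaCO₃ × 125,284 L = 9647 g as CaCO₃.
(a) Equivalents of H⁺ required: 9647 ÷ 50 g/eq = 192.9 eq = 192.9 mol NaHSO₄.
(a) Mass of NaHSO₄: 192.9 × 120.1 = 23,170 g.

(b) Volume: 146,000 US gal × 3.785 L/gal = 552,610 L.
(b) CYA to add: (41 − 27) = 14 mg/L × 552,610 L = 7737 g cyanuric acid.
(b) At 96% purity: 7737 / 0.96 = 8059 g product.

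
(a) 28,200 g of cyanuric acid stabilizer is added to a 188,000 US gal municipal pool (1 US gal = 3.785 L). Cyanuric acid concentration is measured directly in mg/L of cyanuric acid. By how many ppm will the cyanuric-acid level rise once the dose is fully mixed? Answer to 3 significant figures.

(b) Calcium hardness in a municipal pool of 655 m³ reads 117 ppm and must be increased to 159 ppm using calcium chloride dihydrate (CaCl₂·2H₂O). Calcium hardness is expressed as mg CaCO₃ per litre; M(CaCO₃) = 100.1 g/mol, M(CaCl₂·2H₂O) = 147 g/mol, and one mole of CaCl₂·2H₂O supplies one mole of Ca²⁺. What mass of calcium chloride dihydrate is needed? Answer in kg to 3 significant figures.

(a) 39.6 ppm; (b) 40.4 kg

(a) Volume: 188,000 US gal × 3.785 L/gal = 711,580 L.
(a) Rise: 28,200 g / 711,580 L × 1000 = 39.63 mg/L.

(b) Volume: 655 m³ = 655,000 L.
(b) Hardness to add: (159 − 117) = 42 mg/L as CaCO₃ × 655,000 L = 27,510 g as CaCO₃.
(b) Moles of Ca²⁺ (1 mol Ca²⁺ ≡ 1 mol CaCO₃): 27,510 / 100.1 g/mol = 274.8 mol.
(b) Mass of CaCl₂·2H₂O: 274.8 × 147 = 40,400 g.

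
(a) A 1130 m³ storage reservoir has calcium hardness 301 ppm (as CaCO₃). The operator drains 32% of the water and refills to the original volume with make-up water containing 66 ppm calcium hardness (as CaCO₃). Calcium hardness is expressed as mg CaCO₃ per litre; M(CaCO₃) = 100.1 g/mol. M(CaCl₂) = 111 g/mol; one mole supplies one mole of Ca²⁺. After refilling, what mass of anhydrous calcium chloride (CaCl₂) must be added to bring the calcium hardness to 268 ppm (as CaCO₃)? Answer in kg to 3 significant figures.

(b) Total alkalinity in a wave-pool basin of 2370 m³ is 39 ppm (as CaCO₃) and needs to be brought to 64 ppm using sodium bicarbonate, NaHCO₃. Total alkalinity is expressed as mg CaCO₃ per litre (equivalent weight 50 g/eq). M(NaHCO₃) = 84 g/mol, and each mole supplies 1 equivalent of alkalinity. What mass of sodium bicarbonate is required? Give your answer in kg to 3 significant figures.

(a) Volume: 1130 m³ = 1,130,000 L.
(a) After draining 32% and refilling: 301 × 0.68 + 66 × 0.32 = 225.8 ppm.
(a) Deficit to target: 268 − 225.8 = 42.2 mg/L.
(a) As CaCO₃: 42.2 mg/L × 1,130,000 L = 47,690 g; ÷ 100.1 = 476.4 mol Ca²⁺.
(a) Mass: 476.4 × 111 = 52,880 g.

(b) Volume: 2370 m³ = 2,370,000 L.
(b) Alkalinity to add: (64 − 39) = 25 mg/L as CaCO₃ × 2,370,000 L = 59,250 g as CaCO₃.
(b) Equivalents: 59,250 g ÷ 50 g/eq = 1185 eq.
(b) NaHCO₃ supplies 1 eq per mole → 1185 mol.
(b) Mass: 1185 mol × 84 g/mol = 99,540 g.

(a) 52.9 kg; (b) 99.5 kg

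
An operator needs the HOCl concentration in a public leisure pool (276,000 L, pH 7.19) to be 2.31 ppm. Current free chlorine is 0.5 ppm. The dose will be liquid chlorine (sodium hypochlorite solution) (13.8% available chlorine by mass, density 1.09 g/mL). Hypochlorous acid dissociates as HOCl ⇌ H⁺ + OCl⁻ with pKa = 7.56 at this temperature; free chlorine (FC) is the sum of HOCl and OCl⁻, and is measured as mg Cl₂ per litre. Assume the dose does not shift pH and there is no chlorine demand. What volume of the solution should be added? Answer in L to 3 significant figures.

[OCl⁻]/[HOCl] = 10^(pH − pKa) = 10^(7.19 − 7.56) = 0.4266; fraction as HOCl = 1/(1 + 0.4266) = 0.701.
Free chlorine required for 2.31 ppm HOCl: 2.31 / 0.701 = 3.295 ppm.
FC to add: 3.295 − 0.5 = 2.795 mg/L as Cl₂.
Cl₂ equivalent: 2.795 mg/L × 276,000 L = 771.5 g.
Product at 13.8% available Cl: 771.5 / 0.138 = 5591 g.
Volume: 5591 g ÷ 1.09 g/mL = 5129 mL.

5.13 L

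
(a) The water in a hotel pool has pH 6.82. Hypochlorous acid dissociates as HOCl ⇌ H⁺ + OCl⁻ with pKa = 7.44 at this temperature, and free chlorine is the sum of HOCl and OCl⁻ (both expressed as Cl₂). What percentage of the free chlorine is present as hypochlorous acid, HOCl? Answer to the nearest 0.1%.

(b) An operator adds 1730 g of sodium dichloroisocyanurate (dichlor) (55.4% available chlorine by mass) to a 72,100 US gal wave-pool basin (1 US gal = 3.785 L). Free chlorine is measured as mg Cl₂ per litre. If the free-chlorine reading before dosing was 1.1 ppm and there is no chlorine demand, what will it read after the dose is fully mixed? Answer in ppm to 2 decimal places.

(a) [OCl⁻]/[HOCl] = 10^(pH − pKa) = 10^(6.82 − 7.44) = 10^-0.62 = 0.2399.
(a) Fraction as HOCl = 1 / (1 + 0.2399) = 0.8065.

(b) Volume: 72,100 US gal × 3.785 L/gal = 272,898 L.
(b) Available chlorine delivered: 1730 g × 0.554 = 958.4 g as Cl₂.
(b) Concentration rise: 958.4 g / 272,898 L = 3.512 mg/L = 3.51 ppm.
(b) Final FC: 1.1 + 3.51 = 4.61 ppm.

(a) 80.7%; (b) 4.61 ppm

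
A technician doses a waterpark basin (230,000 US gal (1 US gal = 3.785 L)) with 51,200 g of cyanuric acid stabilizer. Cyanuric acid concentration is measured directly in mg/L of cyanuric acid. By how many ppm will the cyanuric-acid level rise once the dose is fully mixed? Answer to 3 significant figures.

Volume: 230,000 US gal × 3.785 L/gal = 870,550 L.
Rise: 51,200 g / 870,550 L × 1000 = 58.81 mg/L.

58.8 ppm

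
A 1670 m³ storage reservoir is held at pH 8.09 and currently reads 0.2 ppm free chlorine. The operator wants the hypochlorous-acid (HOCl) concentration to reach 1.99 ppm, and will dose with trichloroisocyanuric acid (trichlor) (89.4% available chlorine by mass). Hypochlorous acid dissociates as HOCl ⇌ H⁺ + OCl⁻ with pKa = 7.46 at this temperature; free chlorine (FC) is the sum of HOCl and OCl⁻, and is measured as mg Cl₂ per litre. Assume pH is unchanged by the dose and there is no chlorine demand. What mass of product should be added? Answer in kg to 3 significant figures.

Volume: 1670 m³ = 1,670,000 L.
[OCl⁻]/[HOCl] = 10^(pH − pKa) = 10^(8.09 − 7.46) = 4.266; fraction as HOCl = 1/(1 + 4.266) = 0.1899.
Free chlorine required for 1.99 ppm HOCl: 1.99 / 0.1899 = 10.48 ppm.
FC to add: 10.48 − 0.2 = 10.28 mg/L as Cl₂.
Cl₂ equivalent: 10.28 mg/L × 1,670,000 L = 17,170 g.
Product at 89.4% available Cl: 17,170 / 0.894 = 19,200 g.

19.2 kg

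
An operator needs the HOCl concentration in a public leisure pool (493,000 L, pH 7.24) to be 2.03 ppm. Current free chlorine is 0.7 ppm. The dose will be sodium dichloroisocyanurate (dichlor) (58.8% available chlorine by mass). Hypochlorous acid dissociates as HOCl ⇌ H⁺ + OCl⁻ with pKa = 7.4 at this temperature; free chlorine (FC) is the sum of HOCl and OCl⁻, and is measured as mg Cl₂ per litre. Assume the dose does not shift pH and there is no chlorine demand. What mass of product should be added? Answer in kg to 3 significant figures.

2.29 kg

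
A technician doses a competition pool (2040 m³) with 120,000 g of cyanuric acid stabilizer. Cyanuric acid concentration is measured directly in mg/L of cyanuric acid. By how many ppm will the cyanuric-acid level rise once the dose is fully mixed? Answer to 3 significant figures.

Volume: 2040 m³ = 2,040,000 L.
Rise: 120,000 g / 2,040,000 L × 1000 = 58.82 mg/L.

58.8 ppm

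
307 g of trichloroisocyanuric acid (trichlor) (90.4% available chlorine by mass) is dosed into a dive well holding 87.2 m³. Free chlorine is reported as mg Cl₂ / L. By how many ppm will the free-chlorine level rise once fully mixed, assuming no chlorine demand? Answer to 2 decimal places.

3.18 ppm

Volume: 87.2 m³ = 87,200 L.
Available chlorine delivered: 307 g × 0.904 = 277.5 g as Cl₂.
Concentration rise: 277.5 g / 87,200 L = 3.183 mg/L = 3.18 ppm.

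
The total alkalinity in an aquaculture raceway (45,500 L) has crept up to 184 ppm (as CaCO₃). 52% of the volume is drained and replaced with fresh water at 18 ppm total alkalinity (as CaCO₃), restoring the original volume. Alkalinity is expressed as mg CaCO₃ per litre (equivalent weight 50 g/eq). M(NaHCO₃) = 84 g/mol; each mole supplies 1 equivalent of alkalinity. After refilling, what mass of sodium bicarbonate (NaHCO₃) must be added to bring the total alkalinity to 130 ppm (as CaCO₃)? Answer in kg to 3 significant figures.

After draining 52% and refilling: 184 × 0.48 + 18 × 0.52 = 97.68 ppm.
Deficit to target: 130 − 97.68 = 32.32 mg/L.
As CaCO₃: 32.32 mg/L × 45,500 L = 1471 g; ÷ 50 g/eq ÷ 1 = 29.41 mol NaHCO₃.
Mass: 29.41 × 84 = 2471 g.

2.47 kg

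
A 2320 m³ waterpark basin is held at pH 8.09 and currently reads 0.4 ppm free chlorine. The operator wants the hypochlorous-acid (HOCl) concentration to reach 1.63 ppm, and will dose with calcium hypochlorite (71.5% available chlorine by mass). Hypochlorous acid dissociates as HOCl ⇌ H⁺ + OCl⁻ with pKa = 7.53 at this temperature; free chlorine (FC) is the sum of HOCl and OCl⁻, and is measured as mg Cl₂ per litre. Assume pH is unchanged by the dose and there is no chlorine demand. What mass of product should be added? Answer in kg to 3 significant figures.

Volume: 2320 m³ = 2,320,000 L.
[OCl⁻]/[HOCl] = 10^(pH − pKa) = 10^(8.09 − 7.53) = 3.631; fraction as HOCl = 1/(1 + 3.631) = 0.2159.
Free chlorine required for 1.63 ppm HOCl: 1.63 / 0.2159 = 7.548 ppm.
FC to add: 7.548 − 0.4 = 7.148 mg/L as Cl₂.
Cl₂ equivalent: 7.148 mg/L × 2,320,000 L = 16,580 g.
Product at 71.5% available Cl: 16,580 / 0.715 = 23,190 g.

23.2 kg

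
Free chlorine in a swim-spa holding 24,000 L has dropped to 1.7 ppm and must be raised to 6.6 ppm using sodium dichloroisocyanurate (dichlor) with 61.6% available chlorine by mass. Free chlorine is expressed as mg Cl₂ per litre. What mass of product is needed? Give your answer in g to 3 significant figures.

191 g

Chlorine deficit: 6.6 − 1.7 = 4.9 ppm = 4.9 mg/L as Cl₂.
Cl₂ equivalent needed: 4.9 mg/L × 24,000 L = 117,600 mg = 117.6 g.
Product at 61.6% available chlorine: 117.6 / 0.616 = 190.9 g.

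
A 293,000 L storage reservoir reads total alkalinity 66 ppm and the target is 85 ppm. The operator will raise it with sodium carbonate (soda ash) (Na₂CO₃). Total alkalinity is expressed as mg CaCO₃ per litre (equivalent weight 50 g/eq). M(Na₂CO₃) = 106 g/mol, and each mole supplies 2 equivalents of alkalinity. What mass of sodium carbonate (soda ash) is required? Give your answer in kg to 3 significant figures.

Alkalinity to add: (85 − 66) = 19 mg/L as CaCO₃ × 293,000 L = 5567 g as CaCO₃.
Equivalents: 5567 g ÷ 50 g/eq = 111.3 eq.
Each mole of Na₂CO₃ supplies 2 eq, so 111.3 / 2 = 55.67 mol.
Mass: 55.67 mol × 106 g/mol = 5901 g.

5.90 kg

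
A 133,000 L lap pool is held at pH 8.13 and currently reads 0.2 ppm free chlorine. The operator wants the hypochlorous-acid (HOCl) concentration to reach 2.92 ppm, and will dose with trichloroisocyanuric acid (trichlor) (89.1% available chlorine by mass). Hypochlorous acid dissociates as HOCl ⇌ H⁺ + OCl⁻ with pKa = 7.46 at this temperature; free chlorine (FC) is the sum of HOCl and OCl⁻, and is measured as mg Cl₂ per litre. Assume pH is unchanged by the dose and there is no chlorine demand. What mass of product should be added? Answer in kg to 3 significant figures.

[OCl⁻]/[HOCl] = 10^(pH − pKa) = 10^(8.13 − 7.46) = 4.677; fraction as HOCl = 1/(1 + 4.677) = 0.1761.
Free chlorine required for 2.92 ppm HOCl: 2.92 / 0.1761 = 16.58 ppm.
FC to add: 16.58 − 0.2 = 16.38 mg/L as Cl₂.
Cl₂ equivalent: 16.38 mg/L × 133,000 L = 2178 g.
Product at 89.1% available Cl: 2178 / 0.891 = 2445 g.

2.44 kg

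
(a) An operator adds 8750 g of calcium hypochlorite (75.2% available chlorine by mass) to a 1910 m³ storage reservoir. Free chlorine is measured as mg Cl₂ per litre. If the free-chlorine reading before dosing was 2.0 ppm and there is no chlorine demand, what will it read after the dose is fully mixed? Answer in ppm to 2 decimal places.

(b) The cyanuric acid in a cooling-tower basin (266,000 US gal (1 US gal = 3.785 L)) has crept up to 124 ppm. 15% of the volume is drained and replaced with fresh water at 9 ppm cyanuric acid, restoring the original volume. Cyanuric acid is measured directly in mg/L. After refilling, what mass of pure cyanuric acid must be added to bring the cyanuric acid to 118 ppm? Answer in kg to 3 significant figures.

(a) 5.45 ppm; (b) 11.3 kg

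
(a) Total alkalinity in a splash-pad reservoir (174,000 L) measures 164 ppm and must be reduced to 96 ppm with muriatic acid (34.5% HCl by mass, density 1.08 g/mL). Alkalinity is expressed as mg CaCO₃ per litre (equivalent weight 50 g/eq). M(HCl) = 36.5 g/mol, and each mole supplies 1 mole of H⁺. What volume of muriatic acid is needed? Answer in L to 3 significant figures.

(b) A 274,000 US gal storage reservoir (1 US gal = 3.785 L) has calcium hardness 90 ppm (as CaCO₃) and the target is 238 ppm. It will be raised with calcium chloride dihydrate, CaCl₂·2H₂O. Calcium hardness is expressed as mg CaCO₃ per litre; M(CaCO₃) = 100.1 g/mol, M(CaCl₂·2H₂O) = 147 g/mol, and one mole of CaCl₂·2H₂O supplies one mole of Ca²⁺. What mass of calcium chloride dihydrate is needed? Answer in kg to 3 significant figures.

(a) 23.2 L; (b) 225 kg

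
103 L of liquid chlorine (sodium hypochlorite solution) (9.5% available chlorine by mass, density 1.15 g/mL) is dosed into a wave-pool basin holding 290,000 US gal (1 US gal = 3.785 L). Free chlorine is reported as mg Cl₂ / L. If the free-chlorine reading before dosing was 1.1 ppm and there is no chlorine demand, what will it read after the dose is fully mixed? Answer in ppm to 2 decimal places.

Volume: 290,000 US gal × 3.785 L/gal = 1,097,650 L.
Mass of solution: 103 L × 1000 mL/L × 1.15 g/mL = 118,400 g.
Available chlorine delivered: 118,400 g × 0.095 = 11,250 g as Cl₂.
Concentration rise: 11,250 g / 1,097,650 L = 10.25 mg/L = 10.25 ppm.
Final FC: 1.1 + 10.25 = 11.35 ppm.

11.35 ppm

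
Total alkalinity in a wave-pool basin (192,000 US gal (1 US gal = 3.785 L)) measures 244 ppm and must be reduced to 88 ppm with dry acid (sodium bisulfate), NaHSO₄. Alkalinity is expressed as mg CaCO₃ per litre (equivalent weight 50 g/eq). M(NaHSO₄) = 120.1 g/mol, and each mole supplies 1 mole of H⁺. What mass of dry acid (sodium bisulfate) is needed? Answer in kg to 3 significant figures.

272 kg

Volume: 192,000 US gal × 3.785 L/gal = 726,720 L.
Alkalinity to neutralize: (244 − 88) = 156 mg/L as CaCO₃ × 726,720 L = 113,400 g as CaCO₃.
Equivalents of H⁺ required: 113,400 ÷ 50 g/eq = 2267 eq = 2267 mol NaHSO₄.
Mass of NaHSO₄: 2267 × 120.1 = 272,300 g.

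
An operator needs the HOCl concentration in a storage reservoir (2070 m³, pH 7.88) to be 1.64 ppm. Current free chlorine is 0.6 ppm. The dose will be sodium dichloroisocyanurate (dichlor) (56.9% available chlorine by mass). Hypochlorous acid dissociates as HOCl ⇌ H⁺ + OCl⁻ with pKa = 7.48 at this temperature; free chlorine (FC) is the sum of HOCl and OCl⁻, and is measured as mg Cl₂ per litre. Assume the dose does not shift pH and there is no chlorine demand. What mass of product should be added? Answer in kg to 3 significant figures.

Volume: 2070 m³ = 2,070,000 L.
[OCl⁻]/[HOCl] = 10^(pH − pKa) = 10^(7.88 − 7.48) = 2.512; fraction as HOCl = 1/(1 + 2.512) = 0.2847.
Free chlorine required for 1.64 ppm HOCl: 1.64 / 0.2847 = 5.759 ppm.
FC to add: 5.759 − 0.6 = 5.159 mg/L as Cl₂.
Cl₂ equivalent: 5.159 mg/L × 2,070,000 L = 10,680 g.
Product at 56.9% available Cl: 10,680 / 0.569 = 18,770 g.

18.8 kg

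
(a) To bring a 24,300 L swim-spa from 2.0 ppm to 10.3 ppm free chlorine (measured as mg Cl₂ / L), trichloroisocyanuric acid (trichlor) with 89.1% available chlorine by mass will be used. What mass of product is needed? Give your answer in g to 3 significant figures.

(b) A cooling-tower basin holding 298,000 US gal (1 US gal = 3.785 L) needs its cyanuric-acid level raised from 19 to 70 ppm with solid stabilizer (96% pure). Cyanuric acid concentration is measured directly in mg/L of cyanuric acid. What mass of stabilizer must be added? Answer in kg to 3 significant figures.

(a) 226 g; (b) 59.9 kg

(a) Chlorine deficit: 10.3 − 2.0 = 8.3 ppm = 8.3 mg/L as Cl₂.
(a) Cl₂ equivalent needed: 8.3 mg/L × 24,300 L = 201,700 mg = 201.7 g.
(a) Product at 89.1% available chlorine: 201.7 / 0.891 = 226.4 g.

(b) Volume: 298,000 US gal × 3.785 L/gal = 1,127,930 L.
(b) CYA to add: (70 − 19) = 51 mg/L × 1,127,930 L = 57,520 g cyanuric acid.
(b) At 96% purity: 57,520 / 0.96 = 59,920 g product.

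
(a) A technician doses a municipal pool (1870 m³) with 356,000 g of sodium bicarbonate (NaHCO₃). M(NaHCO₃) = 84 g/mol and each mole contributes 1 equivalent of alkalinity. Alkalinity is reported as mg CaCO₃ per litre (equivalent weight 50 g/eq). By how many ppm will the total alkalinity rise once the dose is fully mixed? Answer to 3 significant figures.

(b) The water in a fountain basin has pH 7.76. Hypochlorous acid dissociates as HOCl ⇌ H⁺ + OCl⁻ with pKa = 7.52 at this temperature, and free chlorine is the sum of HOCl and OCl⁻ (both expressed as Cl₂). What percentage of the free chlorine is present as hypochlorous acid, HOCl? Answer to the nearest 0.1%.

(a) Volume: 1870 m³ = 1,870,000 L.
(a) Moles of NaHCO₃: 356,000 g ÷ 84 g/mol = 4238 mol → 4238 eq of alkalinity.
(a) As CaCO₃: 4238 eq × 50 g/eq = 211,900 g.
(a) Rise: 211,900 g / 1,870,000 L × 1000 = 113.3 mg/L.

(b) [OCl⁻]/[HOCl] = 10^(pH − pKa) = 10^(7.76 − 7.52) = 10^0.24 = 1.738.
(b) Fraction as HOCl = 1 / (1 + 1.738) = 0.3653.

(a) 113 ppm; (b) 36.5%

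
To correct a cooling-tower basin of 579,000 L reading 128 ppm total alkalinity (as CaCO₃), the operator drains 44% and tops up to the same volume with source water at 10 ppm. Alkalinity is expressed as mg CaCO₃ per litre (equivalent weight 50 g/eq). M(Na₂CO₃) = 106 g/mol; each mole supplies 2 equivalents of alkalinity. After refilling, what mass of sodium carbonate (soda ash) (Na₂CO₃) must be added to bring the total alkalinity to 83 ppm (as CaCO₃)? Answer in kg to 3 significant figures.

4.25 kg

After draining 44% and refilling: 128 × 0.56 + 10 × 0.44 = 76.08 ppm.
Deficit to target: 83 − 76.08 = 6.92 mg/L.
As CaCO₃: 6.92 mg/L × 579,000 L = 4007 g; ÷ 50 g/eq ÷ 2 = 40.07 mol Na₂CO₃.
Mass: 40.07 × 106 = 4247 g.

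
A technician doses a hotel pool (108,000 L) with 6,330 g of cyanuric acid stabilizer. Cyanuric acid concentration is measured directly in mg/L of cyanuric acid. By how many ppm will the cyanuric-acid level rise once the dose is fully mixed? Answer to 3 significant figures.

58.6 ppm

Rise: 6,330 g / 108,000 L × 1000 = 58.61 mg/L.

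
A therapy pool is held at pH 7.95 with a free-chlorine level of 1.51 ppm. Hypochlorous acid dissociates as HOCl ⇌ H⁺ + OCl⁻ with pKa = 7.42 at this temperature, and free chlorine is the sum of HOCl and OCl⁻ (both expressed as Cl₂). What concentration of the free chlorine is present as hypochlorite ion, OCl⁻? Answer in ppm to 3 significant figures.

[OCl⁻]/[HOCl] = 10^(pH − pKa) = 10^(7.95 − 7.42) = 10^0.53 = 3.388.
Fraction as HOCl = 1 / (1 + 3.388) = 0.2279.
OCl⁻ = (1 − 0.2279) × 1.51 ppm = 1.166 ppm.

1.17 ppm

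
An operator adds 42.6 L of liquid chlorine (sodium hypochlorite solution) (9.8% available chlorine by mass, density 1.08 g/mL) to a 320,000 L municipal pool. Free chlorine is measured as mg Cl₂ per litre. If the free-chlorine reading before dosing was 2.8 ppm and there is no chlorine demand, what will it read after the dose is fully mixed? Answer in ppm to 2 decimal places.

16.89 ppm

Mass of solution: 42.6 L × 1000 mL/L × 1.08 g/mL = 46,010 g.
Available chlorine delivered: 46,010 g × 0.098 = 4509 g as Cl₂.
Concentration rise: 4509 g / 320,000 L = 14.09 mg/L = 14.09 ppm.
Final FC: 2.8 + 14.09 = 16.89 ppm.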